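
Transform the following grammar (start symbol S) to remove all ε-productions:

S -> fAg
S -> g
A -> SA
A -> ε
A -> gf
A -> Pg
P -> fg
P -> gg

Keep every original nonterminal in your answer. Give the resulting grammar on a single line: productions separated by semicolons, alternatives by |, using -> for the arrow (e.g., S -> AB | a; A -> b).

S -> g | fg | fAg; A -> S | Pg | SA | gf; P -> fg | gg

Nullable set: {A}.
S -> fAg: A nullable, giving fAg | fg.
Drop A -> ε.
A -> SA: A nullable, giving S | SA.
Unchanged (no nullable symbols): S -> g; A -> Pg; A -> gf; P -> fg; P -> gg.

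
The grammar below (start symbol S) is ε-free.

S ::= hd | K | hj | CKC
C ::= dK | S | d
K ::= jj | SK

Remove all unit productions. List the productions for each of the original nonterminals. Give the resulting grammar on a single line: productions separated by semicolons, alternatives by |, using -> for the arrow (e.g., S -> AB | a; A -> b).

S -> SK | hd | hj | jj | CKC; C -> d | SK | dK | hd | hj | jj | CKC; K -> SK | jj

Unit productions: C->S, S->K.
Unit pairs (A ⇒* B via units): (C,K), (C,S), (S,K).
S: inherits non-unit rules of {K, S} → CKC | SK | hd | hj | jj.
C: inherits non-unit rules of {C, K, S} → CKC | SK | d | dK | hd | hj | jj.
K: inherits non-unit rules of {K} → SK | jj.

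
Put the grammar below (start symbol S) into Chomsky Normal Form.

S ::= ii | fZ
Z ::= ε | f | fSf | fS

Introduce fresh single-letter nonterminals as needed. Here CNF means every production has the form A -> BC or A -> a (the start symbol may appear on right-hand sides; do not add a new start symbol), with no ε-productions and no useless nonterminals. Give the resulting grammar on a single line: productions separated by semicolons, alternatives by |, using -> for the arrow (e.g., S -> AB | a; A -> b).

S -> f | AZ | BB; A -> f; B -> i; C -> SA; Z -> f | AC | AS

Nullable: {Z}; after ε-elimination: S -> f | fZ | ii; Z -> f | fS | fSf.
No unit productions to eliminate.
TERM: introduce A -> f, B -> i and substitute in every rule of length ≥2.
BIN: Z -> ASA becomes Z -> AC, C -> SA.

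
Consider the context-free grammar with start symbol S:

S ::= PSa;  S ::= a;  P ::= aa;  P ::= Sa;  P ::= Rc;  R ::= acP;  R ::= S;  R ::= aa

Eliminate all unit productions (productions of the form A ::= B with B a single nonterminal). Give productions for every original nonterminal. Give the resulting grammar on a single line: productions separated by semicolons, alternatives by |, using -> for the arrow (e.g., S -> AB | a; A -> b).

S -> a | PSa; P -> Rc | Sa | aa; R -> a | aa | PSa | acP

Unit productions: R->S.
Unit pairs (A ⇒* B via units): (R,S).
S: inherits non-unit rules of {S} → PSa | a.
P: inherits non-unit rules of {P} → Rc | Sa | aa.
R: inherits non-unit rules of {R, S} → PSa | a | aa | acP.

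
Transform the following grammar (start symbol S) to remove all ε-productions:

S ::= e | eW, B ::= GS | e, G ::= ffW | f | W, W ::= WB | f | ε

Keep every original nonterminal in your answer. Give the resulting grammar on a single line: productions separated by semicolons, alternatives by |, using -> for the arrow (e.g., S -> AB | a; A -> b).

Nullable set: {G, W}.
S -> eW: W nullable, giving e | eW.
B -> GS: G nullable, giving GS | S.
G -> W: W nullable, giving W.
G -> ffW: W nullable, giving ff | ffW.
Drop W -> ε.
W -> WB: W nullable, giving B | WB.
Unchanged (no nullable symbols): S -> e; B -> e; G -> f; W -> f.

S -> e | eW; B -> S | e | GS; G -> W | f | ff | ffW; W -> B | f | WB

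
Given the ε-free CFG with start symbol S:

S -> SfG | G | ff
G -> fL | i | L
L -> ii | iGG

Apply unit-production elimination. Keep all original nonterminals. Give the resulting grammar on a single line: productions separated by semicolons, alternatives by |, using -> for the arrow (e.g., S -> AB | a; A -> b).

Unit productions: G->L, S->G.
Unit pairs (A ⇒* B via units): (G,L), (S,G), (S,L).
S: inherits non-unit rules of {G, L, S} → SfG | fL | ff | i | iGG | ii.
G: inherits non-unit rules of {G, L} → fL | i | iGG | ii.
L: inherits non-unit rules of {L} → iGG | ii.

S -> i | fL | ff | ii | SfG | iGG; G -> i | fL | ii | iGG; L -> ii | iGG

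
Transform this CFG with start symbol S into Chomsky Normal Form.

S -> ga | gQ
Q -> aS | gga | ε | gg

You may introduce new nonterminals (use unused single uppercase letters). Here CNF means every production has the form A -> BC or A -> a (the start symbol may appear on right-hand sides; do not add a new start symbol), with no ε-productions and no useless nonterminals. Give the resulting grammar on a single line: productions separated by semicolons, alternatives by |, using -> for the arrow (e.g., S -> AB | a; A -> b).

S -> g | BA | BQ; A -> a; B -> g; C -> BA; Q -> AS | BB | BC

Nullable: {Q}; after ε-elimination: S -> g | gQ | ga; Q -> aS | gg | gga.
No unit productions to eliminate.
TERM: introduce A -> a, B -> g and substitute in every rule of length ≥2.
BIN: Q -> BBA becomes Q -> BC, C -> BA.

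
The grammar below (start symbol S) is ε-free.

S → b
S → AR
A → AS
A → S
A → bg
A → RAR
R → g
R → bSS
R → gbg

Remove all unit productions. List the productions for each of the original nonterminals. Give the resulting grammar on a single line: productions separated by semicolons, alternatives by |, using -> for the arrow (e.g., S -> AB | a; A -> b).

Unit productions: A->S.
Unit pairs (A ⇒* B via units): (A,S).
S: inherits non-unit rules of {S} → AR | b.
A: inherits non-unit rules of {A, S} → AR | AS | RAR | b | bg.
R: inherits non-unit rules of {R} → bSS | g | gbg.

S -> b | AR; A -> b | AR | AS | bg | RAR; R -> g | bSS | gbg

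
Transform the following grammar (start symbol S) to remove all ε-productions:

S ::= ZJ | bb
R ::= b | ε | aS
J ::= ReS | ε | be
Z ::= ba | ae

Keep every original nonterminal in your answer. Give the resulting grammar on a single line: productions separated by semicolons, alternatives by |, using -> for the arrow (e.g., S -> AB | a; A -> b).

Nullable set: {J, R}.
S -> ZJ: J nullable, giving Z | ZJ.
Drop J -> ε.
J -> ReS: R nullable, giving ReS | eS.
Drop R -> ε.
Unchanged (no nullable symbols): S -> bb; J -> be; R -> aS; R -> b; Z -> ae; Z -> ba.

S -> Z | ZJ | bb; J -> be | eS | ReS; R -> b | aS; Z -> ae | ba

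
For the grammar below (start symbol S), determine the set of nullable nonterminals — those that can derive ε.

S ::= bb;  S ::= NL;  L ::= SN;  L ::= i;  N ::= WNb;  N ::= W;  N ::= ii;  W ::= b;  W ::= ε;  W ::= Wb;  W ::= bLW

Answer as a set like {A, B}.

{N, W}

Directly nullable (have an ε-rule): {W}.
N is nullable via N -> W (every symbol on the right is already known nullable).
Not nullable: L, S — each has a terminal in every rule's right-hand side or depends on a non-nullable symbol.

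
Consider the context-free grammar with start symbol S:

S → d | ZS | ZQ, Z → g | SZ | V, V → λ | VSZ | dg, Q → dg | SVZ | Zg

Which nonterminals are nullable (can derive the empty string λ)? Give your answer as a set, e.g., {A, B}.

Directly nullable (have an ε-rule): {V}.
Z is nullable via Z -> V (every symbol on the right is already known nullable).
Not nullable: Q, S — each has a terminal in every rule's right-hand side or depends on a non-nullable symbol.

{V, Z}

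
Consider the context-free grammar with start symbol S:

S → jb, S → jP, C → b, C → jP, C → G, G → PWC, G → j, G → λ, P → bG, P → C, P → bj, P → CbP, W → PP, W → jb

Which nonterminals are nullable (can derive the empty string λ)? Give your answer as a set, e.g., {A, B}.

{C, G, P, W}

Directly nullable (have an ε-rule): {G}.
C is nullable via C -> G (every symbol on the right is already known nullable).
P is nullable via P -> C (every symbol on the right is already known nullable).
W is nullable via W -> PP (every symbol on the right is already known nullable).
Not nullable: S — each has a terminal in every rule's right-hand side or depends on a non-nullable symbol.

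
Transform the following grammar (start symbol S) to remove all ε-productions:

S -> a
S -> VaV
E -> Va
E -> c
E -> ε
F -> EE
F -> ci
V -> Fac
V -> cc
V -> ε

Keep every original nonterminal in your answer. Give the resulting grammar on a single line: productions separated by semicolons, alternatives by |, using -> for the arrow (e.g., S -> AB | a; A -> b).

S -> a | Va | aV | VaV; E -> a | c | Va; F -> E | EE | ci; V -> ac | cc | Fac

Nullable set: {E, F, V}.
S -> VaV: V, V nullable, giving Va | VaV | a | aV.
Drop E -> ε.
E -> Va: V nullable, giving Va | a.
F -> EE: E, E nullable, giving E | EE.
Drop V -> ε.
V -> Fac: F nullable, giving Fac | ac.
Unchanged (no nullable symbols): S -> a; E -> c; F -> ci; V -> cc.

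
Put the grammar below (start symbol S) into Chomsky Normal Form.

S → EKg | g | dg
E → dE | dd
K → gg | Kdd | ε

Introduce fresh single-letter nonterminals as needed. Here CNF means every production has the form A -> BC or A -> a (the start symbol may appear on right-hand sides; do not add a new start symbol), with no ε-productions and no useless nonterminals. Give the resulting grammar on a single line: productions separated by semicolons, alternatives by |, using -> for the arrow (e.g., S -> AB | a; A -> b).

S -> g | AB | EB | ED; A -> d; B -> g; C -> AA; D -> KB; E -> AA | AE; K -> AA | BB | KC

Nullable: {K}; after ε-elimination: S -> g | Eg | dg | EKg; E -> dE | dd; K -> dd | gg | Kdd.
No unit productions to eliminate.
TERM: introduce A -> d, B -> g and substitute in every rule of length ≥2.
BIN: K -> KAA becomes K -> KC, C -> AA; S -> EKB becomes S -> ED, D -> KB.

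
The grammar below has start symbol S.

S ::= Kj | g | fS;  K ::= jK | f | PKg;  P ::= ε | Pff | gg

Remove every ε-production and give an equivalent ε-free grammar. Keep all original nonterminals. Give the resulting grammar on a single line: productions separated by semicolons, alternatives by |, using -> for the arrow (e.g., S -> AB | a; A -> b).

Nullable set: {P}.
K -> PKg: P nullable, giving Kg | PKg.
Drop P -> ε.
P -> Pff: P nullable, giving Pff | ff.
Unchanged (no nullable symbols): S -> Kj; S -> fS; S -> g; K -> f; K -> jK; P -> gg.

S -> g | Kj | fS; K -> f | Kg | jK | PKg; P -> ff | gg | Pff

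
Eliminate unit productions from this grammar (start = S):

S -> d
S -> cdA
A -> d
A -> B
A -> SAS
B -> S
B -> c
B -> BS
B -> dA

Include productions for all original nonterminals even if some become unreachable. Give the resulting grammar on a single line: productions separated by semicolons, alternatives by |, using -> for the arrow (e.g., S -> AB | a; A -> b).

Unit productions: A->B, B->S.
Unit pairs (A ⇒* B via units): (A,B), (A,S), (B,S).
S: inherits non-unit rules of {S} → cdA | d.
A: inherits non-unit rules of {A, B, S} → BS | SAS | c | cdA | d | dA.
B: inherits non-unit rules of {B, S} → BS | c | cdA | d | dA.

S -> d | cdA; A -> c | d | BS | dA | SAS | cdA; B -> c | d | BS | dA | cdA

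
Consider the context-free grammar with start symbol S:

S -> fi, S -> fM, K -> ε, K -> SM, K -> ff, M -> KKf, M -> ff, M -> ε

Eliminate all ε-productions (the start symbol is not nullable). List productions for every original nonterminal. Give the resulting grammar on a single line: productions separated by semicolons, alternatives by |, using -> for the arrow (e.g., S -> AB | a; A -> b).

S -> f | fM | fi; K -> S | SM | ff; M -> f | Kf | ff | KKf

Nullable set: {K, M}.
S -> fM: M nullable, giving f | fM.
Drop K -> ε.
K -> SM: M nullable, giving S | SM.
Drop M -> ε.
M -> KKf: K, K nullable, giving KKf | Kf | f.
Unchanged (no nullable symbols): S -> fi; K -> ff; M -> ff.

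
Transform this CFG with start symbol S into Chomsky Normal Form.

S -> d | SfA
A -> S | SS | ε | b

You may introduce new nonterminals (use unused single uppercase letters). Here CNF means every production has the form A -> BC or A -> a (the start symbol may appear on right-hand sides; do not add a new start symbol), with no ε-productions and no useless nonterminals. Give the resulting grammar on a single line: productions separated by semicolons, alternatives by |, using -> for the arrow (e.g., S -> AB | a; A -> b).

S -> d | SB | SD; A -> b | d | SB | SC | SS; B -> f; C -> BA; D -> BA

Nullable: {A}; after ε-elimination: S -> d | Sf | SfA; A -> S | b | SS.
After unit-elimination: S -> d | Sf | SfA; A -> b | d | SS | Sf | SfA.
TERM: introduce B -> f and substitute in every rule of length ≥2.
BIN: A -> SBA becomes A -> SC, C -> BA; S -> SBA becomes S -> SD, D -> BA.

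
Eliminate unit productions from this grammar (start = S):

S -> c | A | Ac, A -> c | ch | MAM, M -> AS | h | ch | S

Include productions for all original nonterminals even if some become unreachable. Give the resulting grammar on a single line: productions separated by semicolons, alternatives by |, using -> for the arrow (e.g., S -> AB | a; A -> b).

S -> c | Ac | ch | MAM; A -> c | ch | MAM; M -> c | h | AS | Ac | ch | MAM

Unit productions: M->S, S->A.
Unit pairs (A ⇒* B via units): (M,A), (M,S), (S,A).
S: inherits non-unit rules of {A, S} → Ac | MAM | c | ch.
A: inherits non-unit rules of {A} → MAM | c | ch.
M: inherits non-unit rules of {A, M, S} → AS | Ac | MAM | c | ch | h.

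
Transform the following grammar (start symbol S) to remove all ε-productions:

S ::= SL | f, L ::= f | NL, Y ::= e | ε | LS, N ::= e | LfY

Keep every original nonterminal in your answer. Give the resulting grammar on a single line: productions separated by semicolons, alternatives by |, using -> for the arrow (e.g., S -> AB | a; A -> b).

S -> f | SL; L -> f | NL; N -> e | Lf | LfY; Y -> e | LS

Nullable set: {Y}.
N -> LfY: Y nullable, giving Lf | LfY.
Drop Y -> ε.
Unchanged (no nullable symbols): S -> SL; S -> f; L -> NL; L -> f; N -> e; Y -> LS; Y -> e.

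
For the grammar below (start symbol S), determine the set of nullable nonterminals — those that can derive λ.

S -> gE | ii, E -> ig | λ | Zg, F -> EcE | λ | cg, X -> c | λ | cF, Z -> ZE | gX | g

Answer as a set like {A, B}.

{E, F, X}

Directly nullable (have an ε-rule): {E, F, X}.
Not nullable: S, Z — each has a terminal in every rule's right-hand side or depends on a non-nullable symbol.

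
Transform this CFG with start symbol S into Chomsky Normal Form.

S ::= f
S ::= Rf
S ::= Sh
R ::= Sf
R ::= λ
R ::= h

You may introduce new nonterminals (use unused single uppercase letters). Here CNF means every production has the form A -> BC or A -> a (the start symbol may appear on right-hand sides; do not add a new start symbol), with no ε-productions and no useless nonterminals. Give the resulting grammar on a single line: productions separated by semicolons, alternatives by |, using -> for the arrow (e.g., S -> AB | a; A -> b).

Nullable: {R}; after ε-elimination: S -> f | Rf | Sh; R -> h | Sf.
No unit productions to eliminate.
TERM: introduce A -> f, B -> h and substitute in every rule of length ≥2.

S -> f | RA | SB; A -> f; B -> h; R -> h | SA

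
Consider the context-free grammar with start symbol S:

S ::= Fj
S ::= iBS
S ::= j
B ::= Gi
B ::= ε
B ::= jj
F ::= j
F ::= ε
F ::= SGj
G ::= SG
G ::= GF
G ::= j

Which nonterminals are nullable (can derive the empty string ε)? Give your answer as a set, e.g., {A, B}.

Directly nullable (have an ε-rule): {B, F}.
Not nullable: G, S — each has a terminal in every rule's right-hand side or depends on a non-nullable symbol.

{B, F}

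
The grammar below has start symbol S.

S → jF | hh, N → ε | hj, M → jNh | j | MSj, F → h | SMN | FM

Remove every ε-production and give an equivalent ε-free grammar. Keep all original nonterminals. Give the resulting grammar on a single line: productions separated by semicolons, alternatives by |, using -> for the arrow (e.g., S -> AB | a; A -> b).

S -> hh | jF; F -> h | FM | SM | SMN; M -> j | jh | MSj | jNh; N -> hj

Nullable set: {N}.
F -> SMN: N nullable, giving SM | SMN.
M -> jNh: N nullable, giving jNh | jh.
Drop N -> ε.
Unchanged (no nullable symbols): S -> hh; S -> jF; F -> FM; F -> h; M -> MSj; M -> j; N -> hj.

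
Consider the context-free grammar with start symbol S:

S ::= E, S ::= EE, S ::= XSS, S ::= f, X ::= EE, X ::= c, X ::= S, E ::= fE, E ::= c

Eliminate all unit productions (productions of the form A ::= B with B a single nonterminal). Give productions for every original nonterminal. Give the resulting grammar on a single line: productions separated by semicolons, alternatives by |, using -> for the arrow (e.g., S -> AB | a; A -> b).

Unit productions: S->E, X->S.
Unit pairs (A ⇒* B via units): (S,E), (X,E), (X,S).
S: inherits non-unit rules of {E, S} → EE | XSS | c | f | fE.
E: inherits non-unit rules of {E} → c | fE.
X: inherits non-unit rules of {E, S, X} → EE | XSS | c | f | fE.

S -> c | f | EE | fE | XSS; E -> c | fE; X -> c | f | EE | fE | XSS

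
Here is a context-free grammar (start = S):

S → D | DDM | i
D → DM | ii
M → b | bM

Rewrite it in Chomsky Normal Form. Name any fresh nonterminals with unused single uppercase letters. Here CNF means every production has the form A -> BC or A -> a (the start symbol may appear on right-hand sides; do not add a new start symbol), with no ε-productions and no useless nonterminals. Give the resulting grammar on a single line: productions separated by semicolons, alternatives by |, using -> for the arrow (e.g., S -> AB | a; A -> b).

S -> i | AA | DC | DM; A -> i; B -> b; C -> DM; D -> AA | DM; M -> b | BM

No ε-productions.
After unit-elimination: S -> i | DM | ii | DDM; D -> DM | ii; M -> b | bM.
TERM: introduce B -> b, A -> i and substitute in every rule of length ≥2.
BIN: S -> DDM becomes S -> DC, C -> DM.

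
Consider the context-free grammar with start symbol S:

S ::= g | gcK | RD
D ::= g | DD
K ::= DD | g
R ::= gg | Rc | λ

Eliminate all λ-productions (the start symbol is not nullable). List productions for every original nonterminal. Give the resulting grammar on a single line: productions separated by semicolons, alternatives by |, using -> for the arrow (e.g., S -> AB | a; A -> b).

S -> D | g | RD | gcK; D -> g | DD; K -> g | DD; R -> c | Rc | gg

Nullable set: {R}.
S -> RD: R nullable, giving D | RD.
Drop R -> λ.
R -> Rc: R nullable, giving Rc | c.
Unchanged (no nullable symbols): S -> g; S -> gcK; D -> DD; D -> g; K -> DD; K -> g; R -> gg.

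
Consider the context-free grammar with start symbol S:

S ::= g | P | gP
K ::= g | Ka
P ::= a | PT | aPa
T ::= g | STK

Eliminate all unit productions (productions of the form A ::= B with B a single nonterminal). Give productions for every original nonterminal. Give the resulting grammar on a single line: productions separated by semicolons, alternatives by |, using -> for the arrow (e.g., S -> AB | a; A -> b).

S -> a | g | PT | gP | aPa; K -> g | Ka; P -> a | PT | aPa; T -> g | STK

Unit productions: S->P.
Unit pairs (A ⇒* B via units): (S,P).
S: inherits non-unit rules of {P, S} → PT | a | aPa | g | gP.
K: inherits non-unit rules of {K} → Ka | g.
P: inherits non-unit rules of {P} → PT | a | aPa.
T: inherits non-unit rules of {T} → STK | g.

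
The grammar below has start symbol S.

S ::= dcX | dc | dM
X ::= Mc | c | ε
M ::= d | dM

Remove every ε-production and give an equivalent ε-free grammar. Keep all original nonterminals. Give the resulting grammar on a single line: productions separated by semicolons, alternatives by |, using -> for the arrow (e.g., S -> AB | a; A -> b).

Nullable set: {X}.
S -> dcX: X nullable, giving dc | dcX.
Drop X -> ε.
Unchanged (no nullable symbols): S -> dM; S -> dc; M -> d; M -> dM; X -> Mc; X -> c.

S -> dM | dc | dcX; M -> d | dM; X -> c | Mc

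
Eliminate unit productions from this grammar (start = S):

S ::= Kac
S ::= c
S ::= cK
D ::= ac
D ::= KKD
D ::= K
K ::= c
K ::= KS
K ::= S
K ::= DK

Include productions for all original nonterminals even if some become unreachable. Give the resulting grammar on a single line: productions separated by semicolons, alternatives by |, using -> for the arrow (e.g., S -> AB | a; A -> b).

S -> c | cK | Kac; D -> c | DK | KS | ac | cK | KKD | Kac; K -> c | DK | KS | cK | Kac

Unit productions: D->K, K->S.
Unit pairs (A ⇒* B via units): (D,K), (D,S), (K,S).
S: inherits non-unit rules of {S} → Kac | c | cK.
D: inherits non-unit rules of {D, K, S} → DK | KKD | KS | Kac | ac | c | cK.
K: inherits non-unit rules of {K, S} → DK | KS | Kac | c | cK.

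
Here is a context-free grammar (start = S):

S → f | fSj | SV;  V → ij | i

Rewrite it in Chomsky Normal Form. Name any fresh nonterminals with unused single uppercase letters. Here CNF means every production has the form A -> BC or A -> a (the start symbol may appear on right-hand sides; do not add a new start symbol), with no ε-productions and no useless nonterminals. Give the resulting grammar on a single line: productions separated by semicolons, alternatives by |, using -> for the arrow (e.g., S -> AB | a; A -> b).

S -> f | AD | SV; A -> f; B -> j; C -> i; D -> SB; V -> i | CB

No ε-productions.
No unit productions to eliminate.
TERM: introduce A -> f, C -> i, B -> j and substitute in every rule of length ≥2.
BIN: S -> ASB becomes S -> AD, D -> SB.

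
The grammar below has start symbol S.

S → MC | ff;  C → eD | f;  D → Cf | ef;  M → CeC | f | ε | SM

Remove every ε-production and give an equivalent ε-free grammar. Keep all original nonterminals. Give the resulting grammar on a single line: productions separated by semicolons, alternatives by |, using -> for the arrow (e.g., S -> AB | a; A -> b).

Nullable set: {M}.
S -> MC: M nullable, giving C | MC.
Drop M -> ε.
M -> SM: M nullable, giving S | SM.
Unchanged (no nullable symbols): S -> ff; C -> eD; C -> f; D -> Cf; D -> ef; M -> CeC; M -> f.

S -> C | MC | ff; C -> f | eD; D -> Cf | ef; M -> S | f | SM | CeC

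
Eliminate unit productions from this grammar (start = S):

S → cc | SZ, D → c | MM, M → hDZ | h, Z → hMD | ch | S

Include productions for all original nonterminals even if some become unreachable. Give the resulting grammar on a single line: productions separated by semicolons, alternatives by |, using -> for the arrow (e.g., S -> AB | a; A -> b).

Unit productions: Z->S.
Unit pairs (A ⇒* B via units): (Z,S).
S: inherits non-unit rules of {S} → SZ | cc.
D: inherits non-unit rules of {D} → MM | c.
M: inherits non-unit rules of {M} → h | hDZ.
Z: inherits non-unit rules of {S, Z} → SZ | cc | ch | hMD.

S -> SZ | cc; D -> c | MM; M -> h | hDZ; Z -> SZ | cc | ch | hMD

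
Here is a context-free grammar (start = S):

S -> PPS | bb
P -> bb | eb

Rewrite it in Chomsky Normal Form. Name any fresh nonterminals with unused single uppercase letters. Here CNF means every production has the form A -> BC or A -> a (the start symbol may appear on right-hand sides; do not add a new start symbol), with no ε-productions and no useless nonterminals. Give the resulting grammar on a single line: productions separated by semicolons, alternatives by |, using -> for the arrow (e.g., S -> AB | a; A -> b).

S -> AA | PC; A -> b; B -> e; C -> PS; P -> AA | BA

No ε-productions.
No unit productions to eliminate.
TERM: introduce A -> b, B -> e and substitute in every rule of length ≥2.
BIN: S -> PPS becomes S -> PC, C -> PS.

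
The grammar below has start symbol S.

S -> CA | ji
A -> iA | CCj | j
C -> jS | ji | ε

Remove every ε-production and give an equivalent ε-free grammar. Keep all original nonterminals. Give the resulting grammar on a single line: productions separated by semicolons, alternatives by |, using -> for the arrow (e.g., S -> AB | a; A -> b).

Nullable set: {C}.
S -> CA: C nullable, giving A | CA.
A -> CCj: C, C nullable, giving CCj | Cj | j.
Drop C -> ε.
Unchanged (no nullable symbols): S -> ji; A -> iA; A -> j; C -> jS; C -> ji.

S -> A | CA | ji; A -> j | Cj | iA | CCj; C -> jS | ji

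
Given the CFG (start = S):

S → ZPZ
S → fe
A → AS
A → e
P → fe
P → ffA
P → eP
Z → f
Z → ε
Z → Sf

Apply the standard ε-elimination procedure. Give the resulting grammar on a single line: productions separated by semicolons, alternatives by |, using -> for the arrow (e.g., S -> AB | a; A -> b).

S -> P | PZ | ZP | fe | ZPZ; A -> e | AS; P -> eP | fe | ffA; Z -> f | Sf

Nullable set: {Z}.
S -> ZPZ: Z, Z nullable, giving P | PZ | ZP | ZPZ.
Drop Z -> ε.
Unchanged (no nullable symbols): S -> fe; A -> AS; A -> e; P -> eP; P -> fe; P -> ffA; Z -> Sf; Z -> f.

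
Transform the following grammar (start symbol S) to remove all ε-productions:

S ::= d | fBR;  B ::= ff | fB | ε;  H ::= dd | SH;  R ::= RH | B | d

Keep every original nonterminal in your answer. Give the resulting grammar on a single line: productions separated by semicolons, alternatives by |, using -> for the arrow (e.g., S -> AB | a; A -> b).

Nullable set: {B, R}.
S -> fBR: B, R nullable, giving f | fB | fBR | fR.
Drop B -> ε.
B -> fB: B nullable, giving f | fB.
R -> B: B nullable, giving B.
R -> RH: R nullable, giving H | RH.
Unchanged (no nullable symbols): S -> d; B -> ff; H -> SH; H -> dd; R -> d.

S -> d | f | fB | fR | fBR; B -> f | fB | ff; H -> SH | dd; R -> B | H | d | RH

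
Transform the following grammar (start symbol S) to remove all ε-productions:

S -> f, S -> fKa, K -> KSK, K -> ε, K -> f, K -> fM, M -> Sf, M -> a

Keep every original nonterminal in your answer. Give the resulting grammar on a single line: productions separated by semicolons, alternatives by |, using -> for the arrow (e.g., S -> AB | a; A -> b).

Nullable set: {K}.
S -> fKa: K nullable, giving fKa | fa.
Drop K -> ε.
K -> KSK: K, K nullable, giving KS | KSK | S | SK.
Unchanged (no nullable symbols): S -> f; K -> f; K -> fM; M -> Sf; M -> a.

S -> f | fa | fKa; K -> S | f | KS | SK | fM | KSK; M -> a | Sf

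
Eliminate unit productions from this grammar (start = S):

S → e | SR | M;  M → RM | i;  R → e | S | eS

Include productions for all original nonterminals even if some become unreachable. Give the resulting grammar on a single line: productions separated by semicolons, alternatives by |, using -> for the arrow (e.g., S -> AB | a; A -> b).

Unit productions: R->S, S->M.
Unit pairs (A ⇒* B via units): (R,M), (R,S), (S,M).
S: inherits non-unit rules of {M, S} → RM | SR | e | i.
M: inherits non-unit rules of {M} → RM | i.
R: inherits non-unit rules of {M, R, S} → RM | SR | e | eS | i.

S -> e | i | RM | SR; M -> i | RM; R -> e | i | RM | SR | eS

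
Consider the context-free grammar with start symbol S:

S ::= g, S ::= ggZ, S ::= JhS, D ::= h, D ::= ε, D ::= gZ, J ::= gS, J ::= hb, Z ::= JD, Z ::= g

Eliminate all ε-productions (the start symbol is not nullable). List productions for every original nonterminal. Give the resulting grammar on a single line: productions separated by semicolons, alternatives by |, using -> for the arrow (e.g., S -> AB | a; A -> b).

Nullable set: {D}.
Drop D -> ε.
Z -> JD: D nullable, giving J | JD.
Unchanged (no nullable symbols): S -> JhS; S -> g; S -> ggZ; D -> gZ; D -> h; J -> gS; J -> hb; Z -> g.

S -> g | JhS | ggZ; D -> h | gZ; J -> gS | hb; Z -> J | g | JD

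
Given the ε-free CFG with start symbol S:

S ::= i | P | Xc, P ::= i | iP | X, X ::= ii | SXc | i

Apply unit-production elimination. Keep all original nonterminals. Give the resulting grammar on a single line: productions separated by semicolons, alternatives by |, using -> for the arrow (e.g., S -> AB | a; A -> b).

S -> i | Xc | iP | ii | SXc; P -> i | iP | ii | SXc; X -> i | ii | SXc

Unit productions: P->X, S->P.
Unit pairs (A ⇒* B via units): (P,X), (S,P), (S,X).
S: inherits non-unit rules of {P, S, X} → SXc | Xc | i | iP | ii.
P: inherits non-unit rules of {P, X} → SXc | i | iP | ii.
X: inherits non-unit rules of {X} → SXc | i | ii.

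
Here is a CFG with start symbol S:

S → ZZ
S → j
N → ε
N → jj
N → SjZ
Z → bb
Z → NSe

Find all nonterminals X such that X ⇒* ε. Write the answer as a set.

{N}

Directly nullable (have an ε-rule): {N}.
Not nullable: S, Z — each has a terminal in every rule's right-hand side or depends on a non-nullable symbol.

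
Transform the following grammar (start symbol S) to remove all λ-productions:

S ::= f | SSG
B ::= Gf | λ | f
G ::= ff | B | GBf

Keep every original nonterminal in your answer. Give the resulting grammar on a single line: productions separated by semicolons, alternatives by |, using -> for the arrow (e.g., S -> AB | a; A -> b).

S -> f | SS | SSG; B -> f | Gf; G -> B | f | Bf | Gf | ff | GBf

Nullable set: {B, G}.
S -> SSG: G nullable, giving SS | SSG.
Drop B -> λ.
B -> Gf: G nullable, giving Gf | f.
G -> B: B nullable, giving B.
G -> GBf: G, B nullable, giving Bf | GBf | Gf | f.
Unchanged (no nullable symbols): S -> f; B -> f; G -> ff.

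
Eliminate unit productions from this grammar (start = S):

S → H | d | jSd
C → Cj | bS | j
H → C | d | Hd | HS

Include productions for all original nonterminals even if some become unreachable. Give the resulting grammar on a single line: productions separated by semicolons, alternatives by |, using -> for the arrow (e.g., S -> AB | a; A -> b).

S -> d | j | Cj | HS | Hd | bS | jSd; C -> j | Cj | bS; H -> d | j | Cj | HS | Hd | bS

Unit productions: H->C, S->H.
Unit pairs (A ⇒* B via units): (H,C), (S,C), (S,H).
S: inherits non-unit rules of {C, H, S} → Cj | HS | Hd | bS | d | j | jSd.
C: inherits non-unit rules of {C} → Cj | bS | j.
H: inherits non-unit rules of {C, H} → Cj | HS | Hd | bS | d | j.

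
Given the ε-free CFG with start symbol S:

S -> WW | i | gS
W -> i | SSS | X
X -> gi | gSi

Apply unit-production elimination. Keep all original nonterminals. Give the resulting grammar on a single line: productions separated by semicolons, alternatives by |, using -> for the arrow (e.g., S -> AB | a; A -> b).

S -> i | WW | gS; W -> i | gi | SSS | gSi; X -> gi | gSi

Unit productions: W->X.
Unit pairs (A ⇒* B via units): (W,X).
S: inherits non-unit rules of {S} → WW | gS | i.
W: inherits non-unit rules of {W, X} → SSS | gSi | gi | i.
X: inherits non-unit rules of {X} → gSi | gi.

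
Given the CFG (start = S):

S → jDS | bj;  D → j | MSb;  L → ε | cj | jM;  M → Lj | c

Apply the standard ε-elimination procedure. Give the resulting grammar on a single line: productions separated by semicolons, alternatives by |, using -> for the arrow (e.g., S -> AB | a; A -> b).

S -> bj | jDS; D -> j | MSb; L -> cj | jM; M -> c | j | Lj

Nullable set: {L}.
Drop L -> ε.
M -> Lj: L nullable, giving Lj | j.
Unchanged (no nullable symbols): S -> bj; S -> jDS; D -> MSb; D -> j; L -> cj; L -> jM; M -> c.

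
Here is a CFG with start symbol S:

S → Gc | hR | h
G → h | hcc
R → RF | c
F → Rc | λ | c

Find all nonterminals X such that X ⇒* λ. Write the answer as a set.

{F}

Directly nullable (have an ε-rule): {F}.
Not nullable: G, R, S — each has a terminal in every rule's right-hand side or depends on a non-nullable symbol.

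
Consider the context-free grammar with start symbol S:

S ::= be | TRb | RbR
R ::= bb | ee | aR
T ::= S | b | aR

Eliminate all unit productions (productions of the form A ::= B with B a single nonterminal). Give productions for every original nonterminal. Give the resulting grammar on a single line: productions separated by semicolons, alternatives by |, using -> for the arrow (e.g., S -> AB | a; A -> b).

S -> be | RbR | TRb; R -> aR | bb | ee; T -> b | aR | be | RbR | TRb

Unit productions: T->S.
Unit pairs (A ⇒* B via units): (T,S).
S: inherits non-unit rules of {S} → RbR | TRb | be.
R: inherits non-unit rules of {R} → aR | bb | ee.
T: inherits non-unit rules of {S, T} → RbR | TRb | aR | b | be.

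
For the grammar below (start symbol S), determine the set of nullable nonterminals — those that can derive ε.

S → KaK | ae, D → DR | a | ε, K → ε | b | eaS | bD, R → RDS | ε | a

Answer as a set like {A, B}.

Directly nullable (have an ε-rule): {D, K, R}.
Not nullable: S — each has a terminal in every rule's right-hand side or depends on a non-nullable symbol.

{D, K, R}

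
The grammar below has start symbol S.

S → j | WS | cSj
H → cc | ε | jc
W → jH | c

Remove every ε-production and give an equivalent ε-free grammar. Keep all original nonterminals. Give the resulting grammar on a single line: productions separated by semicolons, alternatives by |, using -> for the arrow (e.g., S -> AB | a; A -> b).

S -> j | WS | cSj; H -> cc | jc; W -> c | j | jH

Nullable set: {H}.
Drop H -> ε.
W -> jH: H nullable, giving j | jH.
Unchanged (no nullable symbols): S -> WS; S -> cSj; S -> j; H -> cc; H -> jc; W -> c.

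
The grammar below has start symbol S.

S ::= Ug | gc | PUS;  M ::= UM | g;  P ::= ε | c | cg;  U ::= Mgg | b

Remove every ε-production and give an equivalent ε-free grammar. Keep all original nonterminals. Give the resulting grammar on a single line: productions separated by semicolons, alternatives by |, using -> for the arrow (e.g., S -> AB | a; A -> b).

S -> US | Ug | gc | PUS; M -> g | UM; P -> c | cg; U -> b | Mgg

Nullable set: {P}.
S -> PUS: P nullable, giving PUS | US.
Drop P -> ε.
Unchanged (no nullable symbols): S -> Ug; S -> gc; M -> UM; M -> g; P -> c; P -> cg; U -> Mgg; U -> b.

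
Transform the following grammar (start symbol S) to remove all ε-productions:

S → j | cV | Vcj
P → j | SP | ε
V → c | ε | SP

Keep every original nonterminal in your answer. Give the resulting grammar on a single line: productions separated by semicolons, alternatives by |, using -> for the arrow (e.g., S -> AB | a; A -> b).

S -> c | j | cV | cj | Vcj; P -> S | j | SP; V -> S | c | SP

Nullable set: {P, V}.
S -> Vcj: V nullable, giving Vcj | cj.
S -> cV: V nullable, giving c | cV.
Drop P -> ε.
P -> SP: P nullable, giving S | SP.
Drop V -> ε.
V -> SP: P nullable, giving S | SP.
Unchanged (no nullable symbols): S -> j; P -> j; V -> c.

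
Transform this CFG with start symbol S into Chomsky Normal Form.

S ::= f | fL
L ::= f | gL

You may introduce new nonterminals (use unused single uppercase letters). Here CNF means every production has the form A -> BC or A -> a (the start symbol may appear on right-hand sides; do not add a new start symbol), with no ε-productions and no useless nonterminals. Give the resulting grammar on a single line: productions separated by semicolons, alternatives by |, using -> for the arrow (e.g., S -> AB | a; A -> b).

No ε-productions.
No unit productions to eliminate.
TERM: introduce B -> f, A -> g and substitute in every rule of length ≥2.

S -> f | BL; A -> g; B -> f; L -> f | AL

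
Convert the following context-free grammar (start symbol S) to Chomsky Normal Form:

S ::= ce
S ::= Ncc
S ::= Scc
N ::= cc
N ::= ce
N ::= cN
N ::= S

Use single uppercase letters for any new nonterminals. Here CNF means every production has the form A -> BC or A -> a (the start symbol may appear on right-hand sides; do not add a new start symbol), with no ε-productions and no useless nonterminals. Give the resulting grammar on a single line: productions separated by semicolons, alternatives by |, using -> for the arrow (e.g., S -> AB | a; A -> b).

S -> AB | NE | SF; A -> c; B -> e; C -> AA; D -> AA; E -> AA; F -> AA; N -> AA | AB | AN | NC | SD

No ε-productions.
After unit-elimination: S -> ce | Ncc | Scc; N -> cN | cc | ce | Ncc | Scc.
TERM: introduce A -> c, B -> e and substitute in every rule of length ≥2.
BIN: N -> NAA becomes N -> NC, C -> AA; N -> SAA becomes N -> SD, D -> AA; S -> NAA becomes S -> NE, E -> AA; S -> SAA becomes S -> SF, F -> AA.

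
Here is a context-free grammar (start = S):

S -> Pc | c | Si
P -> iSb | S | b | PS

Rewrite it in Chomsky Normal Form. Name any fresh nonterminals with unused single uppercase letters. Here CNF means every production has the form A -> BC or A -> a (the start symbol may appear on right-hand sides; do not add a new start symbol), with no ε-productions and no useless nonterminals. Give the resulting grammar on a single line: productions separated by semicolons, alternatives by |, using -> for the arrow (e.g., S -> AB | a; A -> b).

No ε-productions.
After unit-elimination: S -> c | Pc | Si; P -> b | c | PS | Pc | Si | iSb.
TERM: introduce C -> b, A -> c, B -> i and substitute in every rule of length ≥2.
BIN: P -> BSC becomes P -> BD, D -> SC.

S -> c | PA | SB; A -> c; B -> i; C -> b; D -> SC; P -> b | c | BD | PA | PS | SB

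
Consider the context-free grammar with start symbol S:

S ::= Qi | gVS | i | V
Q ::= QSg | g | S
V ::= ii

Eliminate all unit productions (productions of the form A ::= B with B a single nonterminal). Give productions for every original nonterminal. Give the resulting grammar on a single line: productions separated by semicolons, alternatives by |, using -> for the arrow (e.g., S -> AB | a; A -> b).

Unit productions: Q->S, S->V.
Unit pairs (A ⇒* B via units): (Q,S), (Q,V), (S,V).
S: inherits non-unit rules of {S, V} → Qi | gVS | i | ii.
Q: inherits non-unit rules of {Q, S, V} → QSg | Qi | g | gVS | i | ii.
V: inherits non-unit rules of {V} → ii.

S -> i | Qi | ii | gVS; Q -> g | i | Qi | ii | QSg | gVS; V -> ii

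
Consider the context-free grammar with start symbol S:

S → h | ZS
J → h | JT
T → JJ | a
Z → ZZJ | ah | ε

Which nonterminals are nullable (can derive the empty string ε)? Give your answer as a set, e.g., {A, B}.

{Z}

Directly nullable (have an ε-rule): {Z}.
Not nullable: J, S, T — each has a terminal in every rule's right-hand side or depends on a non-nullable symbol.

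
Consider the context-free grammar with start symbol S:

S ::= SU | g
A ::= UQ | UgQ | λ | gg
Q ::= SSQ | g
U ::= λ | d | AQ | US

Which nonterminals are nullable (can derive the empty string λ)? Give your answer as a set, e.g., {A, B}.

Directly nullable (have an ε-rule): {A, U}.
Not nullable: Q, S — each has a terminal in every rule's right-hand side or depends on a non-nullable symbol.

{A, U}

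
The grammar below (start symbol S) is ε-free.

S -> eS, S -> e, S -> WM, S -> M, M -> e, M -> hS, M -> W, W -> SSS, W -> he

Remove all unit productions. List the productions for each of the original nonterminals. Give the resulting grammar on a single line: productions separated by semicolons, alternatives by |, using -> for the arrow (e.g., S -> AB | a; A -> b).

Unit productions: M->W, S->M.
Unit pairs (A ⇒* B via units): (M,W), (S,M), (S,W).
S: inherits non-unit rules of {M, S, W} → SSS | WM | e | eS | hS | he.
M: inherits non-unit rules of {M, W} → SSS | e | hS | he.
W: inherits non-unit rules of {W} → SSS | he.

S -> e | WM | eS | hS | he | SSS; M -> e | hS | he | SSS; W -> he | SSS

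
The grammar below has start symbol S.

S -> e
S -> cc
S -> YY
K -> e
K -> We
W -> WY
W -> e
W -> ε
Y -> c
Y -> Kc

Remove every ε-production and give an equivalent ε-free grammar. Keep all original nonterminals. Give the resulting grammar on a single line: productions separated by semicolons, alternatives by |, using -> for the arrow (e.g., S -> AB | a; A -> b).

Nullable set: {W}.
K -> We: W nullable, giving We | e.
Drop W -> ε.
W -> WY: W nullable, giving WY | Y.
Unchanged (no nullable symbols): S -> YY; S -> cc; S -> e; K -> e; W -> e; Y -> Kc; Y -> c.

S -> e | YY | cc; K -> e | We; W -> Y | e | WY; Y -> c | Kc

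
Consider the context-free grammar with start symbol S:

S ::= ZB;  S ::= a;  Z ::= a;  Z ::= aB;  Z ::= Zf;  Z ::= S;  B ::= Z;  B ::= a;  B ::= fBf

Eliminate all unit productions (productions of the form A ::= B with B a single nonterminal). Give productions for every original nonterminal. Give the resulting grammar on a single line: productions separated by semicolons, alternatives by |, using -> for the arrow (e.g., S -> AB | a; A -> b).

Unit productions: B->Z, Z->S.
Unit pairs (A ⇒* B via units): (B,S), (B,Z), (Z,S).
S: inherits non-unit rules of {S} → ZB | a.
B: inherits non-unit rules of {B, S, Z} → ZB | Zf | a | aB | fBf.
Z: inherits non-unit rules of {S, Z} → ZB | Zf | a | aB.

S -> a | ZB; B -> a | ZB | Zf | aB | fBf; Z -> a | ZB | Zf | aB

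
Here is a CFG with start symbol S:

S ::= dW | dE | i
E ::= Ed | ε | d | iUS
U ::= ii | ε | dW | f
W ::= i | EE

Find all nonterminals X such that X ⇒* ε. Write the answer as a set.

Directly nullable (have an ε-rule): {E, U}.
W is nullable via W -> EE (every symbol on the right is already known nullable).
Not nullable: S — each has a terminal in every rule's right-hand side or depends on a non-nullable symbol.

{E, U, W}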